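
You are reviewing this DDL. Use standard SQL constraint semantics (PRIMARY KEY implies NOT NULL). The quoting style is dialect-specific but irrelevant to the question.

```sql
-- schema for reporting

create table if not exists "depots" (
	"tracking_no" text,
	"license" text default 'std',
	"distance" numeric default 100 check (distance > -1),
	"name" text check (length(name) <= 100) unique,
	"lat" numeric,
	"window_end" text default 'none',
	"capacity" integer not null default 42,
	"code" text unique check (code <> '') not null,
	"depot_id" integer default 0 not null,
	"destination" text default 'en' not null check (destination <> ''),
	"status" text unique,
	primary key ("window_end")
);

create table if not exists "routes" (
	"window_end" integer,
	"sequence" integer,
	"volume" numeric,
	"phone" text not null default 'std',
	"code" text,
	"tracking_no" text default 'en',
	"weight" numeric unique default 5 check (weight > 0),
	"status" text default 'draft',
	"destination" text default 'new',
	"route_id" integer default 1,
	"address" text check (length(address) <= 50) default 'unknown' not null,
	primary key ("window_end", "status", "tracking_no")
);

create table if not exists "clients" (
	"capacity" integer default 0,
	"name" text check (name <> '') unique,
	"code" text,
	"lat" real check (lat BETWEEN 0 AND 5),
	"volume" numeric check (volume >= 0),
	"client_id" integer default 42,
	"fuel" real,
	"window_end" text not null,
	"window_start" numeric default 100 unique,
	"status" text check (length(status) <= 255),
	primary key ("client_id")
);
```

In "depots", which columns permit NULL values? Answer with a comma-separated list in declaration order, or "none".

tracking_no, license, distance, name, lat, status

- tracking_no: no NOT NULL constraint applies → nullable.
- license: DEFAULT only fills an omitted column; an explicit NULL is still allowed → nullable.
- distance: CHECK does not forbid NULL (a CHECK constraint passes when its expression is NULL) → nullable.
- name: CHECK does not forbid NULL (a CHECK constraint passes when its expression is NULL) → nullable.
- lat: no NOT NULL constraint applies → nullable.
- window_end: part of the PRIMARY KEY, which implies NOT NULL → not nullable.
- capacity: declared NOT NULL → not nullable.
- code: declared NOT NULL → not nullable.
- depot_id: declared NOT NULL → not nullable.
- destination: declared NOT NULL → not nullable.
- status: UNIQUE does not imply NOT NULL → nullable.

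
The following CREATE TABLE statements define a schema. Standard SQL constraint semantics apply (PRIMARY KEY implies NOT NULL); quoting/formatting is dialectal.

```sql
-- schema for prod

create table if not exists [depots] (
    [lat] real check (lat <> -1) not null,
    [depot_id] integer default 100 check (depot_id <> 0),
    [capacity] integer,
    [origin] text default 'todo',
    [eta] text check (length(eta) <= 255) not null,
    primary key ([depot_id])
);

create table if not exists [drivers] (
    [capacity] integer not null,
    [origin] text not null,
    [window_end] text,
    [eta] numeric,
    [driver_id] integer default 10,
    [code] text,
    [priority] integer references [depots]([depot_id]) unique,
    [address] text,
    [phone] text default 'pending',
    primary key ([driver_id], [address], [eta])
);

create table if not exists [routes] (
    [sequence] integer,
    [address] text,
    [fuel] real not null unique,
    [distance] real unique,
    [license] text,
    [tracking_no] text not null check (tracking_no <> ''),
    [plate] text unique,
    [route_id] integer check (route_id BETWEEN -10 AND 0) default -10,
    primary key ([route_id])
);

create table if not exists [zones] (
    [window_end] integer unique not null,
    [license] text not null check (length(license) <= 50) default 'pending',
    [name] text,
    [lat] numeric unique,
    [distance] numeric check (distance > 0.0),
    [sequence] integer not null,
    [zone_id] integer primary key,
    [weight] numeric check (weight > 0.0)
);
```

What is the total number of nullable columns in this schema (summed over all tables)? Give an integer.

15

depots: 2 nullable (capacity, origin — PK (depot_id) and explicit NOT NULL columns excluded).
drivers: 4 nullable (window_end, code, priority, phone — PK (driver_id, address, eta) and explicit NOT NULL columns excluded).
routes: 5 nullable (sequence, address, distance, license, plate — PK (route_id) and explicit NOT NULL columns excluded).
zones: 4 nullable (name, lat, distance, weight — PK (zone_id) and explicit NOT NULL columns excluded).
Total: 2 + 4 + 5 + 4 = 15.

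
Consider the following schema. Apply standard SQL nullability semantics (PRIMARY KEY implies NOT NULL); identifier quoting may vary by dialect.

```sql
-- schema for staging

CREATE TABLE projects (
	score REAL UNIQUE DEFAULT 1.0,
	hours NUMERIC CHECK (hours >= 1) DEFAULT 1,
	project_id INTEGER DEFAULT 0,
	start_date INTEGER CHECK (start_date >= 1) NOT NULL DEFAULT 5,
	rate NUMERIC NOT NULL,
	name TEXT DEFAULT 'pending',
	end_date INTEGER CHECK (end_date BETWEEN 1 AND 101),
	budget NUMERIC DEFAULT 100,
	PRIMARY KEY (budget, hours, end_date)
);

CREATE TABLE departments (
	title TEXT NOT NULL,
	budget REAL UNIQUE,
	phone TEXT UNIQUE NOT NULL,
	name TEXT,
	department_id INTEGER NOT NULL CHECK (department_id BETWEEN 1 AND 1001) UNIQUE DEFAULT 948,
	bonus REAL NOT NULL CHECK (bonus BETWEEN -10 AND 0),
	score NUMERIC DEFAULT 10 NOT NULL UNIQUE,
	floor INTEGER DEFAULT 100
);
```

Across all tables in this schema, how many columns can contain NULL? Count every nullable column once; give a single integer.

projects: 3 nullable (score, project_id, name — PK (budget, hours, end_date) and explicit NOT NULL columns excluded).
departments: 3 nullable (budget, name, floor — PK none and explicit NOT NULL columns excluded).
Total: 3 + 3 = 6.

6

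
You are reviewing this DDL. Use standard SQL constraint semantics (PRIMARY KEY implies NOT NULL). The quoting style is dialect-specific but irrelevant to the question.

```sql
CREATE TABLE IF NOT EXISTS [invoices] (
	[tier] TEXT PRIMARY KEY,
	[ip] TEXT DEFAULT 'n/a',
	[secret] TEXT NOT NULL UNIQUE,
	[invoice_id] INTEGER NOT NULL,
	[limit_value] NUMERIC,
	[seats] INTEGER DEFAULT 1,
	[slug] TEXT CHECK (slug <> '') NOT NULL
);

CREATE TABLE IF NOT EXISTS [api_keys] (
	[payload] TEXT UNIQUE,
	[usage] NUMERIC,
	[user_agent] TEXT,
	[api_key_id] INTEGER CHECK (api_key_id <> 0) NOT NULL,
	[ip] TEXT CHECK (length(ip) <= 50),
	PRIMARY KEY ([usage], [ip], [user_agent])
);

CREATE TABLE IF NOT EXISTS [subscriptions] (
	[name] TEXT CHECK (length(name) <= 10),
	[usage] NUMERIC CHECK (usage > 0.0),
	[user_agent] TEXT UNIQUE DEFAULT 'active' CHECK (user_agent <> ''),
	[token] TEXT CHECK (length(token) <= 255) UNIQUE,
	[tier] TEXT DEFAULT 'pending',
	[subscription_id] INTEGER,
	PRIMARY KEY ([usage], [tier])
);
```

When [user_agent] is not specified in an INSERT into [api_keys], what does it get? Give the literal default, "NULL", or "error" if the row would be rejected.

error

user_agent has no DEFAULT clause.
Omitting it would insert NULL, but it is part of the PRIMARY KEY, so the INSERT fails.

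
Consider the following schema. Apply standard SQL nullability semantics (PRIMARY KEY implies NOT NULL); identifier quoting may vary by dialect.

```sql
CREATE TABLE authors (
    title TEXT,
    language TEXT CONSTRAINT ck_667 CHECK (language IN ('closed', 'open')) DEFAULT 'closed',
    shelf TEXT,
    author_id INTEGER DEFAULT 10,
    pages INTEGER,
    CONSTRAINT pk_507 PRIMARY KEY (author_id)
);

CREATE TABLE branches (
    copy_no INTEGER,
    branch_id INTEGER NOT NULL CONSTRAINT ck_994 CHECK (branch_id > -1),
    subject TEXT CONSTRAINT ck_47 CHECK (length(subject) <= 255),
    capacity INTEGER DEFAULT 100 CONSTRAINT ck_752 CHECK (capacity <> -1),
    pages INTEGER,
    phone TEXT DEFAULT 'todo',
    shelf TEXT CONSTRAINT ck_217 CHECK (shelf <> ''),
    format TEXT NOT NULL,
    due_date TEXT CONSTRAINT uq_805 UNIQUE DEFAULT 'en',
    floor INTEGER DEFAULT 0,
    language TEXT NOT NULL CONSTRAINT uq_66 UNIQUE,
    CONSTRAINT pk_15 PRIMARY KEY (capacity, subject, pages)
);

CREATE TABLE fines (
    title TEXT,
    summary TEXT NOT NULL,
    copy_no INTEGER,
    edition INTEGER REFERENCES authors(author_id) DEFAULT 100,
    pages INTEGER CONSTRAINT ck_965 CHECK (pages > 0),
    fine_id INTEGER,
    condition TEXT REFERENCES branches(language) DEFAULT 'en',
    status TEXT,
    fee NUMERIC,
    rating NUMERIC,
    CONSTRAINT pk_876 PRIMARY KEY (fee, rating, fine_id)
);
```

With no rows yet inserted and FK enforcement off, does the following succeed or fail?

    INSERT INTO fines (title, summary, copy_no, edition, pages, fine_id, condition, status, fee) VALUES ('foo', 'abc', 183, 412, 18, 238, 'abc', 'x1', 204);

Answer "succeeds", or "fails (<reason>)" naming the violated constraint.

fails (NOT NULL on rating)

rating is omitted from the column list and has no DEFAULT, so it would receive NULL.
But rating is part of the PRIMARY KEY (implied NOT NULL).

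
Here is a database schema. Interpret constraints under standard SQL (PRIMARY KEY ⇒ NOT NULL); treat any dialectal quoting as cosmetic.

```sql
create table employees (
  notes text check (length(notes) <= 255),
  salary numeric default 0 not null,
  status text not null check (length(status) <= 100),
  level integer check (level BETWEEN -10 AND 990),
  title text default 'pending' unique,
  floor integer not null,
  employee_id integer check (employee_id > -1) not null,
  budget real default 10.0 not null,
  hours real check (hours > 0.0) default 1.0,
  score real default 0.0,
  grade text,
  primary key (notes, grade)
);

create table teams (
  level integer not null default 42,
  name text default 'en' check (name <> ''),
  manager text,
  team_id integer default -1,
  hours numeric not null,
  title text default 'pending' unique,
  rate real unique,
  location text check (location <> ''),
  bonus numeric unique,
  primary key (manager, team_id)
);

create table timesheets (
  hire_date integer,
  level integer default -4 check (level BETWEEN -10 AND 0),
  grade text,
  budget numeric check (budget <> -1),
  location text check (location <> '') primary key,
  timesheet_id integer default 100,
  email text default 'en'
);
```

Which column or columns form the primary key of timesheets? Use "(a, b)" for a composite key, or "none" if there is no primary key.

location

location is declared PRIMARY KEY inline on the column.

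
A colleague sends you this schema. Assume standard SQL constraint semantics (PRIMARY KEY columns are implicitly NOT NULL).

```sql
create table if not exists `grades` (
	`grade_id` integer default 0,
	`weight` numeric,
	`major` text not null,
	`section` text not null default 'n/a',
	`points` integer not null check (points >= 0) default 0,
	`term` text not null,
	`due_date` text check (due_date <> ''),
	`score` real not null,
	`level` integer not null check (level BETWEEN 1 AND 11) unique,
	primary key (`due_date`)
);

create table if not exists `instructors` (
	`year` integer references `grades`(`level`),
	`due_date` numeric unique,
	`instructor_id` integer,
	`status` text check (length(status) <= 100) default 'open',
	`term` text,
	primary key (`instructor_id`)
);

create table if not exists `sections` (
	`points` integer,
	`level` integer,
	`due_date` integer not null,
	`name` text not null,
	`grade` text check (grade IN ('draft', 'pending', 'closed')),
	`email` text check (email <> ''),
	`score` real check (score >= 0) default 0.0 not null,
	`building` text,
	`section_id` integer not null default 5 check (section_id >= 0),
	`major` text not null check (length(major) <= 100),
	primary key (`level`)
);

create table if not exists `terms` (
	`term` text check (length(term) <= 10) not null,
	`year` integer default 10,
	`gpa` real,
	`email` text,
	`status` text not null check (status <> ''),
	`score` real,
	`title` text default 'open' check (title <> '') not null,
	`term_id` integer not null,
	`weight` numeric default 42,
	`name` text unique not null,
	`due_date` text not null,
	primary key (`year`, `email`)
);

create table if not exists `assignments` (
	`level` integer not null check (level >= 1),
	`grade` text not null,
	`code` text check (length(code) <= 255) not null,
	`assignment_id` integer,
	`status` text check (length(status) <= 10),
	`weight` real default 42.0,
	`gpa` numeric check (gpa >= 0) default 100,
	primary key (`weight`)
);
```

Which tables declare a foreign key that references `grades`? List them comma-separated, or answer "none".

- instructors.year references grades(level).

instructors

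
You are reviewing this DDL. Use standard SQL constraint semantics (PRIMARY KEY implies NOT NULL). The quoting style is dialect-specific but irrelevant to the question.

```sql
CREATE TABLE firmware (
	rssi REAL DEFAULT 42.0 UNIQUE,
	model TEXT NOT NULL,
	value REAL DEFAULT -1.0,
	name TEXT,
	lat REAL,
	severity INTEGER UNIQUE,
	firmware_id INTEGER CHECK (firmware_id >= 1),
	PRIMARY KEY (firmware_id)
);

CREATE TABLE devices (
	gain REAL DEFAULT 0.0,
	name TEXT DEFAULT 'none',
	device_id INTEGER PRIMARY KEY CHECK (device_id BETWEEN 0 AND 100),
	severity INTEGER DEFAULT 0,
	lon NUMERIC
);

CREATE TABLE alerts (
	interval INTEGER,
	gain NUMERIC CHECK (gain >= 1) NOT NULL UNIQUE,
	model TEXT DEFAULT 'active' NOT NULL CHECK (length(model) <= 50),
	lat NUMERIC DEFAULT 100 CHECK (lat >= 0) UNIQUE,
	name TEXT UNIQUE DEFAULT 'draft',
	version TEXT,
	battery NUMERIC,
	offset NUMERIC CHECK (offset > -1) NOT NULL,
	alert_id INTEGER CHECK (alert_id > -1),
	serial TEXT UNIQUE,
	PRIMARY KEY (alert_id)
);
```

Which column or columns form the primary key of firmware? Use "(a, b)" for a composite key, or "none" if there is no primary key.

firmware_id is declared PRIMARY KEY as a table-level PRIMARY KEY clause.

firmware_id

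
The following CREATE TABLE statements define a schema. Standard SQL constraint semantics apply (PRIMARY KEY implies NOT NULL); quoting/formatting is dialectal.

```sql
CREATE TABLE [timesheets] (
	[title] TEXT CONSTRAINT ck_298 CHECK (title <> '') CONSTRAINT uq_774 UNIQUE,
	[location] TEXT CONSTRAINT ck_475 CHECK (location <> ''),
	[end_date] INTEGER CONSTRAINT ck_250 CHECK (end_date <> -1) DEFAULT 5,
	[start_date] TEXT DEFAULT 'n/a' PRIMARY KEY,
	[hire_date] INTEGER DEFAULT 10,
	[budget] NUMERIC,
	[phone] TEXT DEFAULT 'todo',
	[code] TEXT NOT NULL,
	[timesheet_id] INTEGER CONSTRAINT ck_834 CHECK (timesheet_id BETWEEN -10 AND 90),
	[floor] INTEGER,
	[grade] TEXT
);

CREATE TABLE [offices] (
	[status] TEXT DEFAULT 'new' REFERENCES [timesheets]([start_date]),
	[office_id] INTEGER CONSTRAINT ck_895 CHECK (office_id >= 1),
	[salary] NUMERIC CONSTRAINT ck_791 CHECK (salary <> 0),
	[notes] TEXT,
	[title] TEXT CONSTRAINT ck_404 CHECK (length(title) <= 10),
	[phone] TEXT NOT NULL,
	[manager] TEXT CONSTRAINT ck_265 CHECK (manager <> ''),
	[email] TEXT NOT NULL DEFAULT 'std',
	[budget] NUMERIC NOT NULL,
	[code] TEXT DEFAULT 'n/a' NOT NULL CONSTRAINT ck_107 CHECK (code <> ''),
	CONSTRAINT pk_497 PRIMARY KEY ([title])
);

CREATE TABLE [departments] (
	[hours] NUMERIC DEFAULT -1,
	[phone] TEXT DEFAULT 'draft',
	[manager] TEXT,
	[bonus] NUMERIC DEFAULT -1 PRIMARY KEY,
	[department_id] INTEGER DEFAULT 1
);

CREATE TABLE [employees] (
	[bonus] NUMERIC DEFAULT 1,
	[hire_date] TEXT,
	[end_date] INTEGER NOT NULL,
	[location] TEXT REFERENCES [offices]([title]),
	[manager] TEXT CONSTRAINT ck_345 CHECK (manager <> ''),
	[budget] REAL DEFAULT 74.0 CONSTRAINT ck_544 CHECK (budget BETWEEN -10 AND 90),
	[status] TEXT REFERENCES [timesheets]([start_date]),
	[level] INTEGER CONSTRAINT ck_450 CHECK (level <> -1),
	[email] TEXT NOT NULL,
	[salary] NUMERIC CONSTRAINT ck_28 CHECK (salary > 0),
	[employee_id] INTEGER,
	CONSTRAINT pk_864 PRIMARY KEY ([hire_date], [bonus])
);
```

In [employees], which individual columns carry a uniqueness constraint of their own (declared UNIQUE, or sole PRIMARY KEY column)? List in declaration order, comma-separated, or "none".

- bonus: part of a composite PRIMARY KEY — only the tuple is unique, not this column on its own.
- hire_date: part of a composite PRIMARY KEY — only the tuple is unique, not this column on its own.
- end_date: no UNIQUE or single-column PK constraint.
- location: no UNIQUE or single-column PK constraint.
- manager: no UNIQUE or single-column PK constraint.
- budget: no UNIQUE or single-column PK constraint.
- status: no UNIQUE or single-column PK constraint.
- level: no UNIQUE or single-column PK constraint.
- email: no UNIQUE or single-column PK constraint.
- salary: no UNIQUE or single-column PK constraint.
- employee_id: no UNIQUE or single-column PK constraint.

none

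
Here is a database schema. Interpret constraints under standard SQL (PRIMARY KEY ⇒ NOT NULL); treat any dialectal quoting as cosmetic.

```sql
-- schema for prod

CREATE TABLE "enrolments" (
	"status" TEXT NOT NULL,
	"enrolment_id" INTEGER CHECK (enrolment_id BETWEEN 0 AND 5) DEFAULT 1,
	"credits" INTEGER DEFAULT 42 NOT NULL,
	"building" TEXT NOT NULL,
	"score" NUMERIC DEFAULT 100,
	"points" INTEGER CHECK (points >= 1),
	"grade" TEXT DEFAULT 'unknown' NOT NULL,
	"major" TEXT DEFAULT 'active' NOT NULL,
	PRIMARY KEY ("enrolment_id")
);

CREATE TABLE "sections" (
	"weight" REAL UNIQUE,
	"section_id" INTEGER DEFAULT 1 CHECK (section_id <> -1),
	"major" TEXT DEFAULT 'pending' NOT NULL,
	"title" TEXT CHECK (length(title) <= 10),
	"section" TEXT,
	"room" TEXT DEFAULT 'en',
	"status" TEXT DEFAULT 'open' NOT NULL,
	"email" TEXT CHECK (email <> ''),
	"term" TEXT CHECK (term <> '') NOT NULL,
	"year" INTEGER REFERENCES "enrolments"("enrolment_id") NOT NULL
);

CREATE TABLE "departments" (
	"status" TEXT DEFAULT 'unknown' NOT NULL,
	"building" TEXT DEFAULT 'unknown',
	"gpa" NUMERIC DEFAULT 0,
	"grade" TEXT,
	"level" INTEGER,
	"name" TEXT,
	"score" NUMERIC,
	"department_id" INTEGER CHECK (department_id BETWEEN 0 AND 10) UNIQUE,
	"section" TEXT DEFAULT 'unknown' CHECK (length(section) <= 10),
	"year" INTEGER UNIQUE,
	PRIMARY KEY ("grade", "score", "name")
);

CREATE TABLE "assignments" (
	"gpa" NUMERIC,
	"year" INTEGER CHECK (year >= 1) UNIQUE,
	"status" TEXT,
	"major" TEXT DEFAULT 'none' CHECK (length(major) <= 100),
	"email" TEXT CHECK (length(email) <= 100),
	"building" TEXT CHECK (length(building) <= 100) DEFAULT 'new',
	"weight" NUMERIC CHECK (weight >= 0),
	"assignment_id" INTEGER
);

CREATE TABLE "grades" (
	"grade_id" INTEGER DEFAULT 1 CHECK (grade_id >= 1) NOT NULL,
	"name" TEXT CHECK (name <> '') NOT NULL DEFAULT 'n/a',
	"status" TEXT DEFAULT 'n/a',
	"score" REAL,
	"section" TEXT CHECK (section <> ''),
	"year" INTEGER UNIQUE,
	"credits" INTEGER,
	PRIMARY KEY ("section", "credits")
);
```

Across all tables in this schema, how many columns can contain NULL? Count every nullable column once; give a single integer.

enrolments: 2 nullable (score, points — PK (enrolment_id) and explicit NOT NULL columns excluded).
sections: 6 nullable (weight, section_id, title, section, room, email — PK none and explicit NOT NULL columns excluded).
departments: 6 nullable (building, gpa, level, department_id, section, year — PK (grade, score, name) and explicit NOT NULL columns excluded).
assignments: 8 nullable (gpa, year, status, major, email, building, weight, assignment_id — PK none and explicit NOT NULL columns excluded).
grades: 3 nullable (status, score, year — PK (section, credits) and explicit NOT NULL columns excluded).
Total: 2 + 6 + 6 + 8 + 3 = 25.

25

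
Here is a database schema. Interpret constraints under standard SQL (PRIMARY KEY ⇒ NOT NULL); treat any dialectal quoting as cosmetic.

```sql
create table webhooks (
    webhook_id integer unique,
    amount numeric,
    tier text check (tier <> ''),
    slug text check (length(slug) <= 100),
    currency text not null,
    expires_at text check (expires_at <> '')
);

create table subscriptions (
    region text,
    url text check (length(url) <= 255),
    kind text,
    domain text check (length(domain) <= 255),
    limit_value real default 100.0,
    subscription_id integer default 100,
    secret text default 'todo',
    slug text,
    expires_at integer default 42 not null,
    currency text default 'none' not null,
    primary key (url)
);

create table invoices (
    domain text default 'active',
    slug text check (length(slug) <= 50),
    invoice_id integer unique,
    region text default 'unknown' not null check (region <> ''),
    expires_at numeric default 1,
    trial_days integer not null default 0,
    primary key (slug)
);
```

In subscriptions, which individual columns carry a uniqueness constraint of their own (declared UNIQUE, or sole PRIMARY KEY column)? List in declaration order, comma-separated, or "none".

- region: no UNIQUE or single-column PK constraint.
- url: single-column PRIMARY KEY → unique.
- kind: no UNIQUE or single-column PK constraint.
- domain: no UNIQUE or single-column PK constraint.
- limit_value: no UNIQUE or single-column PK constraint.
- subscription_id: no UNIQUE or single-column PK constraint.
- secret: no UNIQUE or single-column PK constraint.
- slug: no UNIQUE or single-column PK constraint.
- expires_at: no UNIQUE or single-column PK constraint.
- currency: no UNIQUE or single-column PK constraint.

url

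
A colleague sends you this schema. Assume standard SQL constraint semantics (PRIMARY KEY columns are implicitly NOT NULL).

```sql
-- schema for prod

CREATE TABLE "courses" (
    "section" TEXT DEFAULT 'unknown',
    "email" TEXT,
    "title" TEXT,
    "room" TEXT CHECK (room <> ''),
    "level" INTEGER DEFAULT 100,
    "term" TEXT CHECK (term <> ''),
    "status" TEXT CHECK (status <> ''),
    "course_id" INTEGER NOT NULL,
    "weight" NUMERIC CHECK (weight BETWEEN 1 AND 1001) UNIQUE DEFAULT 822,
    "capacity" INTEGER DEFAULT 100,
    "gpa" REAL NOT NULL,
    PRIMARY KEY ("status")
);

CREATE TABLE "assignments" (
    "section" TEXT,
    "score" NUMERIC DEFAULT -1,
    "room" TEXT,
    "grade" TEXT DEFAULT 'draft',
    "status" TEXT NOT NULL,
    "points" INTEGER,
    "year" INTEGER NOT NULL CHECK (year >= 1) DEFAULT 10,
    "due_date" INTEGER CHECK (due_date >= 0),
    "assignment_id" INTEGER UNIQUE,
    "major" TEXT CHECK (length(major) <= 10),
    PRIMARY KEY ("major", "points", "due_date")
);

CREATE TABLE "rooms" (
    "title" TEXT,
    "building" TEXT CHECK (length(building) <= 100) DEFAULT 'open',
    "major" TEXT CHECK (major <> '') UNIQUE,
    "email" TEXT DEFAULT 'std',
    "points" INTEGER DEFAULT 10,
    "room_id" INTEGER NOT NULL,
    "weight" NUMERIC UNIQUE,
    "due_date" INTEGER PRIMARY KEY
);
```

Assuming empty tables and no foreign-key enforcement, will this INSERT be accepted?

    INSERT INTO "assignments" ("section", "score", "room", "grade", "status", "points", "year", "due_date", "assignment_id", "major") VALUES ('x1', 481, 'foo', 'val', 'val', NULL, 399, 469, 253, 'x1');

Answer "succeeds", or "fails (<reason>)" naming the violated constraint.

fails (NOT NULL on points)

points is explicitly set to NULL, but points is part of the PRIMARY KEY (implied NOT NULL).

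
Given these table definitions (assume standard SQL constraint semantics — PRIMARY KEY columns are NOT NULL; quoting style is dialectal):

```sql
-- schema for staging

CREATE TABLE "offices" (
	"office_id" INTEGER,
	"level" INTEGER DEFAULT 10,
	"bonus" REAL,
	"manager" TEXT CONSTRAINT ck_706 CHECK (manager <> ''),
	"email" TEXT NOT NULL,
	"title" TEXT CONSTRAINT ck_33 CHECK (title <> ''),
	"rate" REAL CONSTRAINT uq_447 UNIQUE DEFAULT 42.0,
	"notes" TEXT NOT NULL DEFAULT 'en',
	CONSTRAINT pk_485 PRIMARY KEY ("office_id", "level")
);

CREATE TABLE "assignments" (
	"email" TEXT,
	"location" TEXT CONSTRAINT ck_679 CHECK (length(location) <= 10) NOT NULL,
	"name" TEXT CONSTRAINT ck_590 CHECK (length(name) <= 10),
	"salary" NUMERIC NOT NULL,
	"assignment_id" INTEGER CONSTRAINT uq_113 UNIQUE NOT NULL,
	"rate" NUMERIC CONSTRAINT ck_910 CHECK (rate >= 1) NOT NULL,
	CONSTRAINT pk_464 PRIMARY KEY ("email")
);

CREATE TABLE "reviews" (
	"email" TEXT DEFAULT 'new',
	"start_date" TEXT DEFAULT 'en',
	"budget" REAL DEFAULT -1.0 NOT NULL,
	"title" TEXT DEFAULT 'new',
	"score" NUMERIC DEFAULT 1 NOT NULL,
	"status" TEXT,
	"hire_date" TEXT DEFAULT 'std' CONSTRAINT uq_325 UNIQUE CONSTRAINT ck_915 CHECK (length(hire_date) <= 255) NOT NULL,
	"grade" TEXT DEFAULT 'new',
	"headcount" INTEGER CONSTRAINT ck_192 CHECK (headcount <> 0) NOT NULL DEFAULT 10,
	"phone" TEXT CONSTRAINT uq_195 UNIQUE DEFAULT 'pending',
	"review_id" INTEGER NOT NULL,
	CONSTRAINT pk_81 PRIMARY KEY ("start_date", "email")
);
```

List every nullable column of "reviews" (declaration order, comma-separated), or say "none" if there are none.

- email: part of the PRIMARY KEY, which implies NOT NULL → not nullable.
- start_date: part of the PRIMARY KEY, which implies NOT NULL → not nullable.
- budget: declared NOT NULL → not nullable.
- title: DEFAULT only fills an omitted column; an explicit NULL is still allowed → nullable.
- score: declared NOT NULL → not nullable.
- status: no NOT NULL constraint applies → nullable.
- hire_date: declared NOT NULL → not nullable.
- grade: DEFAULT only fills an omitted column; an explicit NULL is still allowed → nullable.
- headcount: declared NOT NULL → not nullable.
- phone: UNIQUE does not imply NOT NULL → nullable.
- review_id: declared NOT NULL → not nullable.

title, status, grade, phone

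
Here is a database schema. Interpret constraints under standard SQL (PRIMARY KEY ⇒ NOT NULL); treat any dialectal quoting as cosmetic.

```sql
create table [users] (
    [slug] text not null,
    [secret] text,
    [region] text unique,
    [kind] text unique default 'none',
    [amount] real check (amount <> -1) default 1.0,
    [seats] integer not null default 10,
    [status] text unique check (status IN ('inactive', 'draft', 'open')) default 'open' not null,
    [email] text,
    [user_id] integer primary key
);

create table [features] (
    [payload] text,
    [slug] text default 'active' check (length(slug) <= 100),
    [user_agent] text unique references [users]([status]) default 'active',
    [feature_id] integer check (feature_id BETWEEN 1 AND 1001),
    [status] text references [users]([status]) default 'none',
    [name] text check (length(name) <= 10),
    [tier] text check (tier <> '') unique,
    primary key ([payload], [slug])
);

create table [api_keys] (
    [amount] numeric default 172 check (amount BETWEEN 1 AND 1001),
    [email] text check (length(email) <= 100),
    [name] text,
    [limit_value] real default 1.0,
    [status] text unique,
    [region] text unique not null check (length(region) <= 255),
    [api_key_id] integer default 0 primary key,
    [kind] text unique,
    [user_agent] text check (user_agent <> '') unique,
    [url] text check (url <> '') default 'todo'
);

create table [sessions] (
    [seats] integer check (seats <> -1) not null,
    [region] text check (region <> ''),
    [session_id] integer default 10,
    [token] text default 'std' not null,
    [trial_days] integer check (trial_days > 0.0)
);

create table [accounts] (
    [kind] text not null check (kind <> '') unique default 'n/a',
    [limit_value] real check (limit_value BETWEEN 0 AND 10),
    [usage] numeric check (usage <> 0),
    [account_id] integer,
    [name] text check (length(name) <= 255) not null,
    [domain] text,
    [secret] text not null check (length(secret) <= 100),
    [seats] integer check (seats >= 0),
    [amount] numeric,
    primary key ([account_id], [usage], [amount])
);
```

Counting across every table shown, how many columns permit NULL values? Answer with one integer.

users: 5 nullable (secret, region, kind, amount, email — PK (user_id) and explicit NOT NULL columns excluded).
features: 5 nullable (user_agent, feature_id, status, name, tier — PK (payload, slug) and explicit NOT NULL columns excluded).
api_keys: 8 nullable (amount, email, name, limit_value, status, kind, user_agent, url — PK (api_key_id) and explicit NOT NULL columns excluded).
sessions: 3 nullable (region, session_id, trial_days — PK none and explicit NOT NULL columns excluded).
accounts: 3 nullable (limit_value, domain, seats — PK (account_id, usage, amount) and explicit NOT NULL columns excluded).
Total: 5 + 5 + 8 + 3 + 3 = 24.

24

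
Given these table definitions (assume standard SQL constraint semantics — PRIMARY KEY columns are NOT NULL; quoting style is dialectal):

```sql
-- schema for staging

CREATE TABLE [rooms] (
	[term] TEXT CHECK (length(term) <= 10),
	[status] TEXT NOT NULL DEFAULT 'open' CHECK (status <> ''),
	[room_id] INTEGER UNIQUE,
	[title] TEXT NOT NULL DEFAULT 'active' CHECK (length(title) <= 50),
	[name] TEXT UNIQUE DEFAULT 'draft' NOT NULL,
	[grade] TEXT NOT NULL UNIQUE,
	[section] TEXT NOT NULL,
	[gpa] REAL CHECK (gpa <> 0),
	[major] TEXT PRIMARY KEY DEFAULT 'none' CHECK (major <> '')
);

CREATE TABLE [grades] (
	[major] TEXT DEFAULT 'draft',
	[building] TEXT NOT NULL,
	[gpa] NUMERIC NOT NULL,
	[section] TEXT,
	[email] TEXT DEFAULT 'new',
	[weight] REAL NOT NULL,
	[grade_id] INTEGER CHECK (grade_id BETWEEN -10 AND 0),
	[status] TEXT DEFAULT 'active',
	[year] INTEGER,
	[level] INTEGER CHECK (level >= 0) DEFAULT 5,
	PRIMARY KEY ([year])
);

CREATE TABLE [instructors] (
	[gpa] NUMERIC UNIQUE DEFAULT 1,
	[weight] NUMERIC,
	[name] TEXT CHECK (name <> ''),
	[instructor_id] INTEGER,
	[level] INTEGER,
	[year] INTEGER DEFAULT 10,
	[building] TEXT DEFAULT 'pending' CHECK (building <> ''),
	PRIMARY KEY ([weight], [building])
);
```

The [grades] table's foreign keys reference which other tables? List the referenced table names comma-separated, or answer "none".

none

No column in grades has a REFERENCES clause.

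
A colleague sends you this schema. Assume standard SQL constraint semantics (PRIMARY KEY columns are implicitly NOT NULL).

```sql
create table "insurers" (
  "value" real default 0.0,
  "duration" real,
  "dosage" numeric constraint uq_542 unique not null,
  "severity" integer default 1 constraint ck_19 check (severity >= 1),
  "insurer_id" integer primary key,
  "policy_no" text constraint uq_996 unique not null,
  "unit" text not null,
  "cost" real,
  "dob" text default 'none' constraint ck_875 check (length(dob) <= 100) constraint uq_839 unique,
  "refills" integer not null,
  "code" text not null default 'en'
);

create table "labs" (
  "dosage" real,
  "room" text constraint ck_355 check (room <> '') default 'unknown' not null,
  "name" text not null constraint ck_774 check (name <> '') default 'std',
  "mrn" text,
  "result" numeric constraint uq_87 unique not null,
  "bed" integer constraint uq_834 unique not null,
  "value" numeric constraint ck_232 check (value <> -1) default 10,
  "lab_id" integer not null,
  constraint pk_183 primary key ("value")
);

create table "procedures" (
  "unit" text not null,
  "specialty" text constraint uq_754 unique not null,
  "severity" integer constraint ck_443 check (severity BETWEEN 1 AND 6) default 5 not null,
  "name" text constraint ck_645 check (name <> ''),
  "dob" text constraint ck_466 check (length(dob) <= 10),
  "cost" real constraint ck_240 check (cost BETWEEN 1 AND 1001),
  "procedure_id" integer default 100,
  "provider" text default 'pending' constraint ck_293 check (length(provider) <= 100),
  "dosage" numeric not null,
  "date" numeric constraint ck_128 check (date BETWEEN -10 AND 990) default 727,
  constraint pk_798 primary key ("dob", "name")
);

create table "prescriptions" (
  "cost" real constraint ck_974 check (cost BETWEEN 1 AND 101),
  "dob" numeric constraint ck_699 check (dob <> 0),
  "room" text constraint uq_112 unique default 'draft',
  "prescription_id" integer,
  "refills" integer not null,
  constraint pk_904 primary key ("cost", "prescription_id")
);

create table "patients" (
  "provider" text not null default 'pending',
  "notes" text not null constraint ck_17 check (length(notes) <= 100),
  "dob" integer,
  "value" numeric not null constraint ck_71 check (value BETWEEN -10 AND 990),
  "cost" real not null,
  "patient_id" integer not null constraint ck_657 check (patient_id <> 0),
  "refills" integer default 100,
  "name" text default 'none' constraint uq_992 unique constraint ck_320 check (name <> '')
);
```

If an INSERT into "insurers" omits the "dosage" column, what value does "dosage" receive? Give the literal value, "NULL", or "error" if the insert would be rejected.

dosage has no DEFAULT clause.
Omitting it would insert NULL, but it is declared NOT NULL, so the INSERT fails.

error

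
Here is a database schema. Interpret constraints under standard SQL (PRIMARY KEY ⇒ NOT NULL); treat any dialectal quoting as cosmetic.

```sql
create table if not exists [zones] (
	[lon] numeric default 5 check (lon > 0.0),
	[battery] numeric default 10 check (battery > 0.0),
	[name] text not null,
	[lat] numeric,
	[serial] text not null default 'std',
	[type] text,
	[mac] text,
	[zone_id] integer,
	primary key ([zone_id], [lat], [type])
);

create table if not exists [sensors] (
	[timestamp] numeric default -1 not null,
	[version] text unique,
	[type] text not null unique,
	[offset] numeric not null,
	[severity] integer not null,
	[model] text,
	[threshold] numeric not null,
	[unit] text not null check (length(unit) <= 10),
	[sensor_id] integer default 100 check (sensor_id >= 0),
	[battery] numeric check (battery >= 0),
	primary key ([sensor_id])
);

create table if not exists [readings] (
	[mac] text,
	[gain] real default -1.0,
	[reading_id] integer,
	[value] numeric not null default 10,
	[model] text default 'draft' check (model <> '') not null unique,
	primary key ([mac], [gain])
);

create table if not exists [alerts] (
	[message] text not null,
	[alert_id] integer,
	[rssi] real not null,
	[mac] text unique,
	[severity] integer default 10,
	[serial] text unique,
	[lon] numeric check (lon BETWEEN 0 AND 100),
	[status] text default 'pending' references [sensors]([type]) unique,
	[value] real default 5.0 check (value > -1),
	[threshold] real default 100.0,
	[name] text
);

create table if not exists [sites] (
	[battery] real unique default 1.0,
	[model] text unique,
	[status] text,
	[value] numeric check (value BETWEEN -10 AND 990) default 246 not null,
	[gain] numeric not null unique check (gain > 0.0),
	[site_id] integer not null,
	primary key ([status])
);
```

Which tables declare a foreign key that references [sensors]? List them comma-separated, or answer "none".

- alerts.status references sensors(type).

alerts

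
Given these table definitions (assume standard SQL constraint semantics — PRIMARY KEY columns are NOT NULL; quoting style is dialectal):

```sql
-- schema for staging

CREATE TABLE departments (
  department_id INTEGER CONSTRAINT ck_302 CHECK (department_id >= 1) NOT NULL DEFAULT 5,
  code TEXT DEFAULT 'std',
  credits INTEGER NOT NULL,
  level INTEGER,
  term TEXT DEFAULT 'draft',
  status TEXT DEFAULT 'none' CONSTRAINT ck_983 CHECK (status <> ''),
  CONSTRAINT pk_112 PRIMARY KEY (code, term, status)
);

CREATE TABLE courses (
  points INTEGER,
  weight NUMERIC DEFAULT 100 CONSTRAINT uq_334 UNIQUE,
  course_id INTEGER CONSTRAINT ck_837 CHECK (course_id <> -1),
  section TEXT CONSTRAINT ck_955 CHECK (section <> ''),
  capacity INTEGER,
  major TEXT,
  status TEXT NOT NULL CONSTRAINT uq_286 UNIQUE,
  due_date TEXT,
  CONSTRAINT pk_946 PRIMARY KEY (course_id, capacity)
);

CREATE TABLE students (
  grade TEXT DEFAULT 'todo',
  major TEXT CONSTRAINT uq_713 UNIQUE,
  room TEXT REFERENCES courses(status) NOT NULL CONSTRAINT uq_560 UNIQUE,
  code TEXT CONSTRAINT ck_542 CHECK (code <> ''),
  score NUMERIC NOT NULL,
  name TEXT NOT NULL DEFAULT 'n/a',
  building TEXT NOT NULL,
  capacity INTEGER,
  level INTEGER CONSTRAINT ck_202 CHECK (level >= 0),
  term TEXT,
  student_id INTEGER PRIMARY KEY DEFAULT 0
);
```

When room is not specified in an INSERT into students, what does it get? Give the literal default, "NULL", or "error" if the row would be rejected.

error

room has no DEFAULT clause.
Omitting it would insert NULL, but it is declared NOT NULL, so the INSERT fails.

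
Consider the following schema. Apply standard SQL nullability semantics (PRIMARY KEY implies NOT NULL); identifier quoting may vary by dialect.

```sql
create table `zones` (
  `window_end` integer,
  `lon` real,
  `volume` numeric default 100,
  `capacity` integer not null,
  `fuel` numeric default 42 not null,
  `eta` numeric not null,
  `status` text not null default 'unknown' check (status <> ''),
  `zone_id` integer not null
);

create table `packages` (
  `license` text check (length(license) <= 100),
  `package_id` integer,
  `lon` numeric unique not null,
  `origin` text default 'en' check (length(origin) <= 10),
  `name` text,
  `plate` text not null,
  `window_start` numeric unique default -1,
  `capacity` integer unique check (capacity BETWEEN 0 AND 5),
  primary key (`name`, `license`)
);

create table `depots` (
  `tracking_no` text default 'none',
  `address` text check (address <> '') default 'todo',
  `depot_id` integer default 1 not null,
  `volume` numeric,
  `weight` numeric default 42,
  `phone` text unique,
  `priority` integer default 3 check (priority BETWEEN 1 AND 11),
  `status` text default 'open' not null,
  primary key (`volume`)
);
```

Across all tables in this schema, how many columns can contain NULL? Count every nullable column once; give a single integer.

12

zones: 3 nullable (window_end, lon, volume — PK none and explicit NOT NULL columns excluded).
packages: 4 nullable (package_id, origin, window_start, capacity — PK (name, license) and explicit NOT NULL columns excluded).
depots: 5 nullable (tracking_no, address, weight, phone, priority — PK (volume) and explicit NOT NULL columns excluded).
Total: 3 + 4 + 5 = 12.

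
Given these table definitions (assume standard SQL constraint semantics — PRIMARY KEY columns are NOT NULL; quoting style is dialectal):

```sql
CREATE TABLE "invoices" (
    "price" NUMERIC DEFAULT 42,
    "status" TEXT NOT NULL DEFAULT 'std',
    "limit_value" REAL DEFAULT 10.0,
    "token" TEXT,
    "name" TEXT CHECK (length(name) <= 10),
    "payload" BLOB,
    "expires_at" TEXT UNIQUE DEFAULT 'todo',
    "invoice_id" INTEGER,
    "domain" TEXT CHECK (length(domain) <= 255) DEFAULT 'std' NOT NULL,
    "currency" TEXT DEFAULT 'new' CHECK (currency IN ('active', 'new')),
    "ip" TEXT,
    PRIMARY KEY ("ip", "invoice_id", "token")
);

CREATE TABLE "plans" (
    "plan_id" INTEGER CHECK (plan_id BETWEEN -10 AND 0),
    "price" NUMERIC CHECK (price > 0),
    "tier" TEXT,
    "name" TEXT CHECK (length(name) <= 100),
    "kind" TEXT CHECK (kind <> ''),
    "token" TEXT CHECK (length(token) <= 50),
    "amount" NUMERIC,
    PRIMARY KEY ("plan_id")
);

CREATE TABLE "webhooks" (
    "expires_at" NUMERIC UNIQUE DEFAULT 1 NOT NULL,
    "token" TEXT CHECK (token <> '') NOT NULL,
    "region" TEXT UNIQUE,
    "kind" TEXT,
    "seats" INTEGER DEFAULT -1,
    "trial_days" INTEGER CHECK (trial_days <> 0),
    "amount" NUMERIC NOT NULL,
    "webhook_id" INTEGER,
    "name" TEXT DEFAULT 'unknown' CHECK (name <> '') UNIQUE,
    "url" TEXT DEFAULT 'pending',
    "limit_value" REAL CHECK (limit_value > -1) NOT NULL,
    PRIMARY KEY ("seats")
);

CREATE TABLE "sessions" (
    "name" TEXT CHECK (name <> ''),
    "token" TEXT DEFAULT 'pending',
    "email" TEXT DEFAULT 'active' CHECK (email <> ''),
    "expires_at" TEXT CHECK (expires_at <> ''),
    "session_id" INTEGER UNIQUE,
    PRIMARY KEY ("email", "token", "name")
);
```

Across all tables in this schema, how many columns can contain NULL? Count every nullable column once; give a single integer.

20

invoices: 6 nullable (price, limit_value, name, payload, expires_at, currency — PK (ip, invoice_id, token) and explicit NOT NULL columns excluded).
plans: 6 nullable (price, tier, name, kind, token, amount — PK (plan_id) and explicit NOT NULL columns excluded).
webhooks: 6 nullable (region, kind, trial_days, webhook_id, name, url — PK (seats) and explicit NOT NULL columns excluded).
sessions: 2 nullable (expires_at, session_id — PK (email, token, name) and explicit NOT NULL columns excluded).
Total: 6 + 6 + 6 + 2 = 20.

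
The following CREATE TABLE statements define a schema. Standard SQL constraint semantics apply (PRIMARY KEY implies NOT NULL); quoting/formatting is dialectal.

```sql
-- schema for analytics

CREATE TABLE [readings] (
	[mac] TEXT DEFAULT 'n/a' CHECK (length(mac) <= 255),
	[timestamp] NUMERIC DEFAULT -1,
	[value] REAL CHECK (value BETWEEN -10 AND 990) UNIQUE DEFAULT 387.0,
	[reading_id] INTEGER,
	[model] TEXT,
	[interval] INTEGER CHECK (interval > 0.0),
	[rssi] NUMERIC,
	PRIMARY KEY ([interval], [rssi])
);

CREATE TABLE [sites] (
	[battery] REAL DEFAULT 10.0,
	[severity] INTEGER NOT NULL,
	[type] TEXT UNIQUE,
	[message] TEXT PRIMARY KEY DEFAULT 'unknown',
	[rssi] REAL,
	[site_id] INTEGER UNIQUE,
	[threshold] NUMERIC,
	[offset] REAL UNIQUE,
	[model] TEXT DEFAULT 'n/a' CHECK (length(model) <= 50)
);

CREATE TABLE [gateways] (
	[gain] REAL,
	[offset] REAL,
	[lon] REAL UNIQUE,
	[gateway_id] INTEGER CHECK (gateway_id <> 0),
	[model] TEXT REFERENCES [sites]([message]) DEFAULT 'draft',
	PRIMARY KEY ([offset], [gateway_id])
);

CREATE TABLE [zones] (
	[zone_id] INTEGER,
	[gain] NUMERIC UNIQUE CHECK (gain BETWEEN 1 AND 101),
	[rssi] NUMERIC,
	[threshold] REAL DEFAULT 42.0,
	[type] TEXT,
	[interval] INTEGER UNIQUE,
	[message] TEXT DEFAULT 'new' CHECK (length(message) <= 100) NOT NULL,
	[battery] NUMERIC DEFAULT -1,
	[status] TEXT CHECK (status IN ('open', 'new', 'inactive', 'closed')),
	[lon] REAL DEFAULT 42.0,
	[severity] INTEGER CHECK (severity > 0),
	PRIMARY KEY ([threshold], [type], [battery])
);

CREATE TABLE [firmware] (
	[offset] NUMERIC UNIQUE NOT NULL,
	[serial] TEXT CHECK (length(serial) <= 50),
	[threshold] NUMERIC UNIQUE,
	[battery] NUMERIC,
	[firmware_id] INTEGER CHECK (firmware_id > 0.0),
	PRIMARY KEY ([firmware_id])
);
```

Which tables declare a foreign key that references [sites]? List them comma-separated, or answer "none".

- gateways.model references sites(message).

gateways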